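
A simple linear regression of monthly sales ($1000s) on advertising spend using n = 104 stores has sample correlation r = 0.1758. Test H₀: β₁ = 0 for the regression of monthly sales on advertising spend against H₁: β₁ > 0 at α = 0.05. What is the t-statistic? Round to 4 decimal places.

t = 1.8036

t = r·√(n − 2)/√(1 − r²) = 0.1758·√102/√0.969094 = 1.8036.
df = n − 2 = 102.
One-sided p ≈ 0.0371, which is < 0.05, so reject H₀.
There is evidence of a linear association between advertising spend and monthly sales.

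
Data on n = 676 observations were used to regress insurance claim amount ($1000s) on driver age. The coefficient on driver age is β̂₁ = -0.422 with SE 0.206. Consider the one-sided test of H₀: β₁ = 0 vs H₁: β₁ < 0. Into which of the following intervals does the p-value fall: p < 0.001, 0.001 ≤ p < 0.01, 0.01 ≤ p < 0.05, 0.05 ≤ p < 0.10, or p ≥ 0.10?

0.01 ≤ p < 0.05

t = -0.422 / 0.206 = -2.049.
df = n − 2 = 676 − 2 = 674.
One-sided p = P(T_{674} < t) ≈ 0.0204.
So 0.01 ≤ p < 0.05.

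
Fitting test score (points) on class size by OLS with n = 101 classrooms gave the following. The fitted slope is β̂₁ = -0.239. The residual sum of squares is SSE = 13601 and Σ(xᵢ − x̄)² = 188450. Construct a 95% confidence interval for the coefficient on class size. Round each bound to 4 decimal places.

(-0.2926, -0.1854)

MSE = SSE/(n − 2) = 13601/99 = 137.384.
SE(β̂₁) = √(MSE/Sₓₓ) = √(137.384/188450) = 0.0270004.
df = n − 2 = 99.
t* = t_{0.025, 99} = 1.984217.
Margin = t* × SE = 1.984217 × 0.0270004 = 0.053575.
CI: -0.239 ± 0.053575 → (-0.2926, -0.1854).
With 95% confidence, each one-unit increase in class size is associated with a change of between -0.2926 and -0.1854 points in test score.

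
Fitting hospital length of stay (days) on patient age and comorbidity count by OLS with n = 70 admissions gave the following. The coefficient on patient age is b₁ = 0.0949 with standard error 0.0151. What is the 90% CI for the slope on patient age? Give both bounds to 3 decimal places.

df = n − k − 1 = 70 − 2 − 1 = 67.
t* = t_{0.05, 67} = 1.667916.
Margin = t* × SE = 1.667916 × 0.0151 = 0.02519.
CI: 0.0949 ± 0.02519 → (0.070, 0.120).
With 90% confidence, each one-unit increase in patient age is associated with a change of between 0.070 and 0.120 days in hospital length of stay, holding the other predictors fixed.

(0.070, 0.120)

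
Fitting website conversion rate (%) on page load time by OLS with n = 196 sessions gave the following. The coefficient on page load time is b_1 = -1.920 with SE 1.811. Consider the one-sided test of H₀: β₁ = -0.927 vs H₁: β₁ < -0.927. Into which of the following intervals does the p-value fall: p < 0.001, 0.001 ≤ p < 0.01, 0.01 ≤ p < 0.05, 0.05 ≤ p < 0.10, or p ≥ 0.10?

p ≥ 0.10

t = (-1.920 − (-0.927)) / 1.811 = -0.548.
df = n − 2 = 196 − 2 = 194.
One-sided p = P(T_{194} < t) ≈ 0.2921.
So p ≥ 0.10.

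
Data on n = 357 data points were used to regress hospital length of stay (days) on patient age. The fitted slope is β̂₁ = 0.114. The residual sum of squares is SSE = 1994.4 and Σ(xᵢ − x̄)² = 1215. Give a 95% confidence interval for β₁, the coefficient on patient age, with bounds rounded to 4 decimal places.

MSE = SSE/(n − 2) = 1994.4/355 = 5.61803.
SE(β̂₁) = √(MSE/Sₓₓ) = √(5.61803/1215) = 0.0679992.
df = n − 2 = 355.
t* = t_{0.025, 355} = 1.966669.
Margin = t* × SE = 1.966669 × 0.0679992 = 0.133732.
CI: 0.114 ± 0.133732 → (-0.0197, 0.2477).
With 95% confidence, each one-unit increase in patient age is associated with a change of between -0.0197 and 0.2477 days in hospital length of stay.

(-0.0197, 0.2477)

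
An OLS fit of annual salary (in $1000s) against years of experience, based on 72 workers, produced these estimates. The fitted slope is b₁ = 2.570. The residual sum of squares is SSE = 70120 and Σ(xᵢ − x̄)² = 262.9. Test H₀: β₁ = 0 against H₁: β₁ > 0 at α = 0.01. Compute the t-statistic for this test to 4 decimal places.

MSE = SSE/(n − 2) = 70120/70 = 1001.71.
SE(b₁) = √(MSE/Sₓₓ) = √(1001.71/262.9) = 1.95199.
t = 2.570 / 1.95199 = 1.3166.
df = n − 2 = 70.
One-sided p ≈ 0.0961, which is ≥ 0.01, so fail to reject H₀.
The data do not give significant evidence that the true slope on years of experience is positive.

t = 1.3166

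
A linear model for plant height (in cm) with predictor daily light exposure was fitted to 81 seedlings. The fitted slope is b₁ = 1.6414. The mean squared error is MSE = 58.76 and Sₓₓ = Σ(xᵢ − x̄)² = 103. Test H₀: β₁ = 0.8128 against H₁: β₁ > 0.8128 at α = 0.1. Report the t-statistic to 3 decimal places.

t = 1.097

SE(b₁) = √(MSE/Sₓₓ) = √(58.76/103) = 0.755305.
t = (1.6414 − 0.8128) / 0.755305 = 1.097.
df = n − 2 = 79.
One-sided p ≈ 0.1380, which is ≥ 0.1, so fail to reject H₀.
The data do not give significant evidence that the true slope on daily light exposure exceeds 0.8128 cm per unit.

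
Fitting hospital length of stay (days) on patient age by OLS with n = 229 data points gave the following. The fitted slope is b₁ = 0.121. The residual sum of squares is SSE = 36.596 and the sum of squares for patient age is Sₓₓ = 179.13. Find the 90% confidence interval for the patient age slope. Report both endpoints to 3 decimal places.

(0.071, 0.171)

MSE = SSE/(n − 2) = 36.596/227 = 0.161216.
SE(b₁) = √(MSE/Sₓₓ) = √(0.161216/179.13) = 0.0299999.
df = n − 2 = 227.
t* = t_{0.05, 227} = 1.651594.
Margin = t* × SE = 1.651594 × 0.0299999 = 0.04955.
CI: 0.121 ± 0.04955 → (0.071, 0.171).
With 90% confidence, each one-unit increase in patient age is associated with a change of between 0.071 and 0.171 days in hospital length of stay.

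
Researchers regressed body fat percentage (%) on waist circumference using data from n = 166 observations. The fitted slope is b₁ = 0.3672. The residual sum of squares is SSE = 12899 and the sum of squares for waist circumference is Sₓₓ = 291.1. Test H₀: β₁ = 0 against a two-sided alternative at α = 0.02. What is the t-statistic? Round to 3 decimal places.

t = 0.706

MSE = SSE/(n − 2) = 12899/164 = 78.6524.
SE(b₁) = √(MSE/Sₓₓ) = √(78.6524/291.1) = 0.519798.
t = 0.3672 / 0.519798 = 0.706.
df = n − 2 = 164.
Two-sided p ≈ 0.4809, which is ≥ 0.02, so fail to reject H₀.
The data do not give significant evidence of an association between waist circumference and body fat percentage.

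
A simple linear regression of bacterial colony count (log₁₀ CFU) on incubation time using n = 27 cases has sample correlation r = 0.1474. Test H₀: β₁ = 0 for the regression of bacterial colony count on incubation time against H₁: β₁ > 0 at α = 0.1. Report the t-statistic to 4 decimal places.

t = r·√(n − 2)/√(1 − r²) = 0.1474·√25/√0.978273 = 0.7451.
df = n − 2 = 25.
One-sided p ≈ 0.2316, which is ≥ 0.1, so fail to reject H₀.
The data do not give significant evidence of a linear association between incubation time and bacterial colony count.

t = 0.7451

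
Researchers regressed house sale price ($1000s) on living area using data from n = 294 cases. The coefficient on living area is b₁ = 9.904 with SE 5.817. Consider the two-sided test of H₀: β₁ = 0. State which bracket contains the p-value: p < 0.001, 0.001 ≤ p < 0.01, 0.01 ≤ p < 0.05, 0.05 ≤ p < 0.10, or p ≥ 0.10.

t = 9.904 / 5.817 = 1.703.
df = n − 2 = 294 − 2 = 292.
Two-sided p = 2·P(T_{292} > |t|) ≈ 0.0897.
So 0.05 ≤ p < 0.10.

0.05 ≤ p < 0.10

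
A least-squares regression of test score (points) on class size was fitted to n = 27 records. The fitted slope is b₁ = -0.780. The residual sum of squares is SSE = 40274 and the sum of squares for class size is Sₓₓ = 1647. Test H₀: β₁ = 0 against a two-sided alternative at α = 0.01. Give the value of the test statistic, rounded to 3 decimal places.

MSE = SSE/(n − 2) = 40274/25 = 1610.96.
SE(b₁) = √(MSE/Sₓₓ) = √(1610.96/1647) = 0.988998.
t = -0.780 / 0.988998 = -0.789.
df = n − 2 = 25.
Two-sided p ≈ 0.4377, which is ≥ 0.01, so fail to reject H₀.
The data do not give significant evidence of an association between class size and test score.

t = -0.789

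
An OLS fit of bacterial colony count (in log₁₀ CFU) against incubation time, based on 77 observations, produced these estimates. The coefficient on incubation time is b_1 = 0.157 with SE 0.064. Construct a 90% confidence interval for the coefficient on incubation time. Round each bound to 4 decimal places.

(0.0504, 0.2636)

df = n − 2 = 77 − 2 = 75.
t* = t_{0.05, 75} = 1.665425.
Margin = t* × SE = 1.665425 × 0.064 = 0.106587.
CI: 0.157 ± 0.106587 → (0.0504, 0.2636).
With 90% confidence, each one-unit increase in incubation time is associated with a change of between 0.0504 and 0.2636 log₁₀ CFU in bacterial colony count.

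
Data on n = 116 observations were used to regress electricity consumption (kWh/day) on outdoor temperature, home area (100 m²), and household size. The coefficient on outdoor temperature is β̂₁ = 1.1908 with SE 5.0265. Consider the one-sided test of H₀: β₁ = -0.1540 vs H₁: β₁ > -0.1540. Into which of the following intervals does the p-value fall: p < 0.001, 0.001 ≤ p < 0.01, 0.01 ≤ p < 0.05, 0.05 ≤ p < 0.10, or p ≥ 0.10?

p ≥ 0.10

t = (1.1908 − (-0.1540)) / 5.0265 = 0.268.
df = n − k − 1 = 116 − 3 − 1 = 112.
One-sided p = P(T_{112} > t) ≈ 0.3948.
So p ≥ 0.10.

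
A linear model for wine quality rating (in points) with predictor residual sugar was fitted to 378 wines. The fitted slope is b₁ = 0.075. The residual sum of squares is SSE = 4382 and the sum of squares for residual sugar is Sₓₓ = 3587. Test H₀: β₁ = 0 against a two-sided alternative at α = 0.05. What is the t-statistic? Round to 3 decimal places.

t = 1.316

MSE = SSE/(n − 2) = 4382/376 = 11.6543.
SE(b₁) = √(MSE/Sₓₓ) = √(11.6543/3587) = 0.0570002.
t = 0.075 / 0.0570002 = 1.316.
df = n − 2 = 376.
Two-sided p ≈ 0.1890, which is ≥ 0.05, so fail to reject H₀.
The data do not give significant evidence of an association between residual sugar and wine quality rating.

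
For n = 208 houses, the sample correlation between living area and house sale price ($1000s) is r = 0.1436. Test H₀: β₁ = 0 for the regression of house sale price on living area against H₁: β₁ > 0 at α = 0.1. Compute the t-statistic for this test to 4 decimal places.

t = 2.0826

t = r·√(n − 2)/√(1 − r²) = 0.1436·√206/√0.979379 = 2.0826.
df = n − 2 = 206.
One-sided p ≈ 0.0193, which is < 0.1, so reject H₀.
There is evidence of a linear association between living area and house sale price.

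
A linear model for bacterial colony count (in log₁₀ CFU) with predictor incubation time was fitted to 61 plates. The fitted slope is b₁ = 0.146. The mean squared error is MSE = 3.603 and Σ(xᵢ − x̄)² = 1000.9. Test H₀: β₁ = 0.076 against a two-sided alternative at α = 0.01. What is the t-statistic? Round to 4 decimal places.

SE(b₁) = √(MSE/Sₓₓ) = √(3.603/1000.9) = 0.059998.
t = (0.146 − 0.076) / 0.059998 = 1.1667.
df = n − 2 = 59.
Two-sided p ≈ 0.2480, which is ≥ 0.01, so fail to reject H₀.
The data are consistent with a true slope of 0.076 log₁₀ CFU per unit of incubation time.

t = 1.1667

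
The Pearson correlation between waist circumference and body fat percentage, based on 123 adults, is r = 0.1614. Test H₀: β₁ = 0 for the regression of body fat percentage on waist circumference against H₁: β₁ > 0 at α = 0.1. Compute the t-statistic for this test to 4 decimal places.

t = r·√(n − 2)/√(1 − r²) = 0.1614·√121/√0.97395 = 1.7990.
df = n − 2 = 121.
One-sided p ≈ 0.0373, which is < 0.1, so reject H₀.
There is evidence of a linear association between waist circumference and body fat percentage.

t = 1.7990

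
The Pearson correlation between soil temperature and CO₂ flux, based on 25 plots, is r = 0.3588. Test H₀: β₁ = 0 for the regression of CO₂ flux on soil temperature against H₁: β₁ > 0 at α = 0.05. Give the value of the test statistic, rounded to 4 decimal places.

t = r·√(n − 2)/√(1 − r²) = 0.3588·√23/√0.871263 = 1.8435.
df = n − 2 = 23.
One-sided p ≈ 0.0391, which is < 0.05, so reject H₀.
There is evidence of a linear association between soil temperature and CO₂ flux.

t = 1.8435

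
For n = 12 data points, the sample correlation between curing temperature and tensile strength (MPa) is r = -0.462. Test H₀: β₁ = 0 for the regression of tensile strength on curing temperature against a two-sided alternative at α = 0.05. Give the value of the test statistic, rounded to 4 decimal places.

t = -1.6473

t = r·√(n − 2)/√(1 − r²) = -0.462·√10/√0.786556 = -1.6473.
df = n − 2 = 10.
Two-sided p ≈ 0.1305, which is ≥ 0.05, so fail to reject H₀.
The data do not give significant evidence of a linear association between curing temperature and tensile strength.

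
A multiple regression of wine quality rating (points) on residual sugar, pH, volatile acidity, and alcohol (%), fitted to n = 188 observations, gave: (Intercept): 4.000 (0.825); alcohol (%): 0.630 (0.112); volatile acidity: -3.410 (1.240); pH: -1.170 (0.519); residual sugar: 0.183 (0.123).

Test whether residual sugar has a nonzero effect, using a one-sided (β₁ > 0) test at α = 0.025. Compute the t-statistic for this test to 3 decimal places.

Read off: b = 0.183, SE = 0.123 for residual sugar.
H₀: β₁ = 0 vs H₁: β₁ > 0.
t = 0.183 / 0.123 = 1.488.
df = n − k − 1 = 188 − 4 − 1 = 183.
One-sided p ≈ 0.0693, which is ≥ 0.025, so fail to reject H₀.
The data do not give significant evidence that the true slope on residual sugar is positive, holding the other predictors fixed.

t = 1.488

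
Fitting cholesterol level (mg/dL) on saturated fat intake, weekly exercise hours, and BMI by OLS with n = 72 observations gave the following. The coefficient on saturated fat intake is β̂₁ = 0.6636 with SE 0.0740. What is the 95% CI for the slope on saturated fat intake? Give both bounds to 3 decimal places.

df = n − k − 1 = 72 − 3 − 1 = 68.
t* = t_{0.025, 68} = 1.995469.
Margin = t* × SE = 1.995469 × 0.0740 = 0.14766.
CI: 0.6636 ± 0.14766 → (0.516, 0.811).
With 95% confidence, each one-unit increase in saturated fat intake is associated with a change of between 0.516 and 0.811 mg/dL in cholesterol level, holding the other predictors fixed.

(0.516, 0.811)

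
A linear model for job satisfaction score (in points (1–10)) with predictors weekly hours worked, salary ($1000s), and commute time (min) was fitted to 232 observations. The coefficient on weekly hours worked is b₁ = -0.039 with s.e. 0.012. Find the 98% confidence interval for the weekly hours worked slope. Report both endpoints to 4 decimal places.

(-0.0671, -0.0109)

df = n − k − 1 = 232 − 3 − 1 = 228.
t* = t_{0.01, 228} = 2.342814.
Margin = t* × SE = 2.342814 × 0.012 = 0.028114.
CI: -0.039 ± 0.028114 → (-0.0671, -0.0109).
With 98% confidence, each one-unit increase in weekly hours worked is associated with a change of between -0.0671 and -0.0109 points (1–10) in job satisfaction score, holding the other predictors fixed.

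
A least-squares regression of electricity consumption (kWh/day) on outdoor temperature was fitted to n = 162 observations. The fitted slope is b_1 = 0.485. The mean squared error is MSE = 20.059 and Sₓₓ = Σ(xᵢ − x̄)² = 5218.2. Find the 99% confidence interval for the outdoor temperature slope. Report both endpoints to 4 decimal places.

(0.3234, 0.6466)

SE(b_1) = √(MSE/Sₓₓ) = √(20.059/5218.2) = 0.0620004.
df = n − 2 = 160.
t* = t_{0.005, 160} = 2.606906.
Margin = t* × SE = 2.606906 × 0.0620004 = 0.161629.
CI: 0.485 ± 0.161629 → (0.3234, 0.6466).
With 99% confidence, each one-unit increase in outdoor temperature is associated with a change of between 0.3234 and 0.6466 kWh/day in electricity consumption.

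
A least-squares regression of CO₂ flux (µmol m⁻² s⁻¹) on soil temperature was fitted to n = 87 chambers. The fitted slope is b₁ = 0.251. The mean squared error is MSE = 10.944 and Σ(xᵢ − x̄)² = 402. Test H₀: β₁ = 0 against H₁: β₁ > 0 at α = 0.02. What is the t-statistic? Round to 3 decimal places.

t = 1.521

SE(b₁) = √(MSE/Sₓₓ) = √(10.944/402) = 0.164997.
t = 0.251 / 0.164997 = 1.521.
df = n − 2 = 85.
One-sided p ≈ 0.0660, which is ≥ 0.02, so fail to reject H₀.
The data do not give significant evidence that the true slope on soil temperature is positive.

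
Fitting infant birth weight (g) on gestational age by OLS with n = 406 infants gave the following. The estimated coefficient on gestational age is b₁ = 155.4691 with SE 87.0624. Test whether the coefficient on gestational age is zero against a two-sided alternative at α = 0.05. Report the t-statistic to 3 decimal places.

t = 1.786

H₀: β₁ = 0 vs H₁: β₁ ≠ 0.
t = (b₁ − β₁⁰)/SE = 155.4691 / 87.0624 = 1.786.
df = n − 2 = 406 − 2 = 404.
Two-sided p ≈ 0.0749, which is ≥ 0.05, so fail to reject H₀.
The data do not give significant evidence of an association between gestational age and infant birth weight.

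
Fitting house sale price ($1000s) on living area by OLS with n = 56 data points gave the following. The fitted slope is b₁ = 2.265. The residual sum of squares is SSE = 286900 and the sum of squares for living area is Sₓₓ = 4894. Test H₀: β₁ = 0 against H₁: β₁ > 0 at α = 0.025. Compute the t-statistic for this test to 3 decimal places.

t = 2.174

MSE = SSE/(n − 2) = 286900/54 = 5312.96.
SE(b₁) = √(MSE/Sₓₓ) = √(5312.96/4894) = 1.04192.
t = 2.265 / 1.04192 = 2.174.
df = n − 2 = 54.
One-sided p ≈ 0.0171, which is < 0.025, so reject H₀.
There is evidence that the true slope on living area is positive.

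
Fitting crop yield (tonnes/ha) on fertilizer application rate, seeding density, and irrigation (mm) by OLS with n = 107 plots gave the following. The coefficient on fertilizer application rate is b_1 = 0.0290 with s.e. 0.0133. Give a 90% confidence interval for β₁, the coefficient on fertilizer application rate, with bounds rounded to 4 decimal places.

df = n − k − 1 = 107 − 3 − 1 = 103.
t* = t_{0.05, 103} = 1.659782.
Margin = t* × SE = 1.659782 × 0.0133 = 0.022075.
CI: 0.0290 ± 0.022075 → (0.0069, 0.0511).
With 90% confidence, each one-unit increase in fertilizer application rate is associated with a change of between 0.0069 and 0.0511 tonnes/ha in crop yield, holding the other predictors fixed.

(0.0069, 0.0511)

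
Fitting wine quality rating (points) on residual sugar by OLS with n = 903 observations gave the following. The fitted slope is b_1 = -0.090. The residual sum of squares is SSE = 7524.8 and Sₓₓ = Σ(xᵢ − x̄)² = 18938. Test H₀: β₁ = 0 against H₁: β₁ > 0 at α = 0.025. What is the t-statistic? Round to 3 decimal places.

t = -4.286

MSE = SSE/(n − 2) = 7524.8/901 = 8.35161.
SE(b_1) = √(MSE/Sₓₓ) = √(8.35161/18938) = 0.0209999.
t = -0.090 / 0.0209999 = -4.286.
df = n − 2 = 901.
One-sided p ≈ 1.0000, which is ≥ 0.025, so fail to reject H₀.
The data do not give significant evidence that the true slope on residual sugar is positive.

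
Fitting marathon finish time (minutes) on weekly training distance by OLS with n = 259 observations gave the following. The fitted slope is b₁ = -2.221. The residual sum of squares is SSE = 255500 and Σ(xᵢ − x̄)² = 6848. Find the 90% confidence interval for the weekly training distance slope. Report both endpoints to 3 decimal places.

MSE = SSE/(n − 2) = 255500/257 = 994.163.
SE(b₁) = √(MSE/Sₓₓ) = √(994.163/6848) = 0.381019.
df = n − 2 = 257.
t* = t_{0.05, 257} = 1.650804.
Margin = t* × SE = 1.650804 × 0.381019 = 0.62899.
CI: -2.221 ± 0.62899 → (-2.850, -1.592).
With 90% confidence, each one-unit increase in weekly training distance is associated with a change of between -2.850 and -1.592 minutes in marathon finish time.

(-2.850, -1.592)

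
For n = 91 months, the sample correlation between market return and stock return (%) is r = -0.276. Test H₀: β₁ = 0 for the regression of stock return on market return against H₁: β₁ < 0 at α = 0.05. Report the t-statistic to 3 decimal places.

t = -2.709

t = r·√(n − 2)/√(1 − r²) = -0.276·√89/√0.923824 = -2.709.
df = n − 2 = 89.
One-sided p ≈ 0.0040, which is < 0.05, so reject H₀.
There is evidence of a linear association between market return and stock return.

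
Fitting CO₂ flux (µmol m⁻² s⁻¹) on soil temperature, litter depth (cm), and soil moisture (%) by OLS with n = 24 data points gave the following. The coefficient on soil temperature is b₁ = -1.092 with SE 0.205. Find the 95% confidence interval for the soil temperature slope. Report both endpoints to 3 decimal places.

df = n − k − 1 = 24 − 3 − 1 = 20.
t* = t_{0.025, 20} = 2.085963.
Margin = t* × SE = 2.085963 × 0.205 = 0.42762.
CI: -1.092 ± 0.42762 → (-1.520, -0.664).
With 95% confidence, each one-unit increase in soil temperature is associated with a change of between -1.520 and -0.664 µmol m⁻² s⁻¹ in CO₂ flux, holding the other predictors fixed.

(-1.520, -0.664)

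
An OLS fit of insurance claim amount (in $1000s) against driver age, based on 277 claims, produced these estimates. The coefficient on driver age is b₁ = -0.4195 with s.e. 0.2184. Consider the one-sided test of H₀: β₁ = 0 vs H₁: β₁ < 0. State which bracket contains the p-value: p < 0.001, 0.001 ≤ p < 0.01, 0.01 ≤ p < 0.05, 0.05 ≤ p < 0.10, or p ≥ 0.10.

t = -0.4195 / 0.2184 = -1.921.
df = n − 2 = 277 − 2 = 275.
One-sided p = P(T_{275} < t) ≈ 0.0279.
So 0.01 ≤ p < 0.05.

0.01 ≤ p < 0.05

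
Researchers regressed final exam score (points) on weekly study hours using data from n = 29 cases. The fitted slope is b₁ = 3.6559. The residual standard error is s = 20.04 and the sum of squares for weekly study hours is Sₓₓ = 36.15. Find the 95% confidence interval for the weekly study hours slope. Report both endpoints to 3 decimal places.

(-3.183, 10.495)

SE(b₁) = s/√Sₓₓ = 20.04/√36.15 = 3.33306.
df = n − 2 = 27.
t* = t_{0.025, 27} = 2.051831.
Margin = t* × SE = 2.051831 × 3.33306 = 6.83888.
CI: 3.6559 ± 6.83888 → (-3.183, 10.495).
With 95% confidence, each one-unit increase in weekly study hours is associated with a change of between -3.183 and 10.495 points in final exam score.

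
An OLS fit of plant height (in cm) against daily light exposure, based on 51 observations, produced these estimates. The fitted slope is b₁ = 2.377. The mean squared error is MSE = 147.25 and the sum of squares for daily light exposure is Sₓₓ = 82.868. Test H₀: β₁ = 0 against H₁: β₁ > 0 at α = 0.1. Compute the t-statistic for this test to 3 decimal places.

t = 1.783

SE(b₁) = √(MSE/Sₓₓ) = √(147.25/82.868) = 1.33301.
t = 2.377 / 1.33301 = 1.783.
df = n − 2 = 49.
One-sided p ≈ 0.0404, which is < 0.1, so reject H₀.
There is evidence that the true slope on daily light exposure is positive.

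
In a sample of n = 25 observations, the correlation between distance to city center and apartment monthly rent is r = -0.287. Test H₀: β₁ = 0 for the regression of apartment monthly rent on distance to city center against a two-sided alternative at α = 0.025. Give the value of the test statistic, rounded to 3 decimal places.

t = r·√(n − 2)/√(1 − r²) = -0.287·√23/√0.917631 = -1.437.
df = n − 2 = 23.
Two-sided p ≈ 0.1642, which is ≥ 0.025, so fail to reject H₀.
The data do not give significant evidence of a linear association between distance to city center and apartment monthly rent.

t = -1.437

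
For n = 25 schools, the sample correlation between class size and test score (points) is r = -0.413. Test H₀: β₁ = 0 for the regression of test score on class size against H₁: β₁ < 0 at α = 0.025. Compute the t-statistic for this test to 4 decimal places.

t = -2.1748

t = r·√(n − 2)/√(1 − r²) = -0.413·√23/√0.829431 = -2.1748.
df = n − 2 = 23.
One-sided p ≈ 0.0201, which is < 0.025, so reject H₀.
There is evidence of a linear association between class size and test score.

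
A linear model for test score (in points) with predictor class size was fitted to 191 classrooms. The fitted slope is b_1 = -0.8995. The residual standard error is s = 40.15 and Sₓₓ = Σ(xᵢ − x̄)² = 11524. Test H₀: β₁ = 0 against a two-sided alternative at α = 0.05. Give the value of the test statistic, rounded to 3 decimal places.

t = -2.405

SE(b_1) = s/√Sₓₓ = 40.15/√11524 = 0.374011.
t = -0.8995 / 0.374011 = -2.405.
df = n − 2 = 189.
Two-sided p ≈ 0.0171, which is < 0.05, so reject H₀.
There is evidence that class size is associated with test score.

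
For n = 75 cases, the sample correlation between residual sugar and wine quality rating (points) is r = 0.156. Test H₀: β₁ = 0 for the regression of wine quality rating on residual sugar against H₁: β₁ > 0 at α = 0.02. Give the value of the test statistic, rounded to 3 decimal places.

t = 1.349

t = r·√(n − 2)/√(1 − r²) = 0.156·√73/√0.975664 = 1.349.
df = n − 2 = 73.
One-sided p ≈ 0.0907, which is ≥ 0.02, so fail to reject H₀.
The data do not give significant evidence of a linear association between residual sugar and wine quality rating.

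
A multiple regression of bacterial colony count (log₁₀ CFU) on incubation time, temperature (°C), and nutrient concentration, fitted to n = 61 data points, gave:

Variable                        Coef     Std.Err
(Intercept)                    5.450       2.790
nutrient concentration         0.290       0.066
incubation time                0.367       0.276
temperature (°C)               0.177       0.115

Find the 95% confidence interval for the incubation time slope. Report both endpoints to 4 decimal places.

(-0.1857, 0.9197)

Read off: b = 0.367, SE = 0.276 for incubation time.
df = n − k − 1 = 61 − 3 − 1 = 57.
t* = t_{0.025, 57} = 2.002465.
Margin = t* × SE = 2.002465 × 0.276 = 0.552680.
CI: 0.367 ± 0.552680 → (-0.1857, 0.9197).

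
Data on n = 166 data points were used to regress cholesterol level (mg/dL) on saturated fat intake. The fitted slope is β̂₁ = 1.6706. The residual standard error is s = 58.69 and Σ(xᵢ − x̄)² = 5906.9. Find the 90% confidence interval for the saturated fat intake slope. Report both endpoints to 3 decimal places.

(0.407, 2.934)

SE(β̂₁) = s/√Sₓₓ = 58.69/√5906.9 = 0.763632.
df = n − 2 = 164.
t* = t_{0.05, 164} = 1.654198.
Margin = t* × SE = 1.654198 × 0.763632 = 1.26320.
CI: 1.6706 ± 1.26320 → (0.407, 2.934).
With 90% confidence, each one-unit increase in saturated fat intake is associated with a change of between 0.407 and 2.934 mg/dL in cholesterol level.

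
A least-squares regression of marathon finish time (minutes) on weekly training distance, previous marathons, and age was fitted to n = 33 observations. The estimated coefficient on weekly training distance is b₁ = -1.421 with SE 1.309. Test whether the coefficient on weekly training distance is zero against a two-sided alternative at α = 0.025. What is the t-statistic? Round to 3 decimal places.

t = -1.086

H₀: β₁ = 0 vs H₁: β₁ ≠ 0.
t = (b₁ − β₁⁰)/SE = -1.421 / 1.309 = -1.086.
df = n − k − 1 = 33 − 3 − 1 = 29.
Two-sided p ≈ 0.2866, which is ≥ 0.025, so fail to reject H₀.
The data do not give significant evidence of an association between weekly training distance and marathon finish time, after adjusting for the other predictors.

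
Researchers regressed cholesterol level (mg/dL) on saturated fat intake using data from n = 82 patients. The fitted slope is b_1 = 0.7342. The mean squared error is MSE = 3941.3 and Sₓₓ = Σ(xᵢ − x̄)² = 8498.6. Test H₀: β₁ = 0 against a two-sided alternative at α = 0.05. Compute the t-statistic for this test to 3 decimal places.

SE(b_1) = √(MSE/Sₓₓ) = √(3941.3/8498.6) = 0.680998.
t = 0.7342 / 0.680998 = 1.078.
df = n − 2 = 80.
Two-sided p ≈ 0.2842, which is ≥ 0.05, so fail to reject H₀.
The data do not give significant evidence of an association between saturated fat intake and cholesterol level.

t = 1.078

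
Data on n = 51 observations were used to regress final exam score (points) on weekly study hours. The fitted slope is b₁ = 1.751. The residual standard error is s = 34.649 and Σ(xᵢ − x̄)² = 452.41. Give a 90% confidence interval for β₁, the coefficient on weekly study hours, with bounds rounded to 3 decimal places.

(-0.980, 4.482)

SE(b₁) = s/√Sₓₓ = 34.649/√452.41 = 1.62901.
df = n − 2 = 49.
t* = t_{0.05, 49} = 1.676551.
Margin = t* × SE = 1.676551 × 1.62901 = 2.73112.
CI: 1.751 ± 2.73112 → (-0.980, 4.482).
With 90% confidence, each one-unit increase in weekly study hours is associated with a change of between -0.980 and 4.482 points in final exam score.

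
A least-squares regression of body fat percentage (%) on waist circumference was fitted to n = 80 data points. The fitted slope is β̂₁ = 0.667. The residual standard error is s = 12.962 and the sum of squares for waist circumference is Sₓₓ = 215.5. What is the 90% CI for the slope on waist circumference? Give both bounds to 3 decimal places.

(-0.803, 2.137)

SE(β̂₁) = s/√Sₓₓ = 12.962/√215.5 = 0.882975.
df = n − 2 = 78.
t* = t_{0.05, 78} = 1.664625.
Margin = t* × SE = 1.664625 × 0.882975 = 1.46982.
CI: 0.667 ± 1.46982 → (-0.803, 2.137).
With 90% confidence, each one-unit increase in waist circumference is associated with a change of between -0.803 and 2.137 % in body fat percentage.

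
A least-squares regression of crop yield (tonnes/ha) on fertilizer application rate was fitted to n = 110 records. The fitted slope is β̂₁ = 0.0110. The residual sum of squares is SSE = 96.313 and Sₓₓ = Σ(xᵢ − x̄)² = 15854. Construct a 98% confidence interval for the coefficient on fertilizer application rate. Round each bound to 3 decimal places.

MSE = SSE/(n − 2) = 96.313/108 = 0.891787.
SE(β̂₁) = √(MSE/Sₓₓ) = √(0.891787/15854) = 0.0075.
df = n − 2 = 108.
t* = t_{0.01, 108} = 2.361372.
Margin = t* × SE = 2.361372 × 0.0075 = 0.01771.
CI: 0.0110 ± 0.01771 → (-0.007, 0.029).
With 98% confidence, each one-unit increase in fertilizer application rate is associated with a change of between -0.007 and 0.029 tonnes/ha in crop yield.

(-0.007, 0.029)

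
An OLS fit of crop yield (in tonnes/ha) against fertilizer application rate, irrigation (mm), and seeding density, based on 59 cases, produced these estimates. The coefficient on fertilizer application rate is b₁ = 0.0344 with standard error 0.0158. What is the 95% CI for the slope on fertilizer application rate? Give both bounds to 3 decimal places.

(0.003, 0.066)

df = n − k − 1 = 59 − 3 − 1 = 55.
t* = t_{0.025, 55} = 2.004045.
Margin = t* × SE = 2.004045 × 0.0158 = 0.03166.
CI: 0.0344 ± 0.03166 → (0.003, 0.066).
With 95% confidence, each one-unit increase in fertilizer application rate is associated with a change of between 0.003 and 0.066 tonnes/ha in crop yield, holding the other predictors fixed.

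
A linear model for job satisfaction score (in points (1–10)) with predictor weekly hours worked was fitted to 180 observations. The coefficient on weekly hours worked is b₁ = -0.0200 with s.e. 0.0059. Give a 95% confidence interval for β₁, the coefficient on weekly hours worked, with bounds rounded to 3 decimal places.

df = n − 2 = 180 − 2 = 178.
t* = t_{0.025, 178} = 1.973381.
Margin = t* × SE = 1.973381 × 0.0059 = 0.01164.
CI: -0.0200 ± 0.01164 → (-0.032, -0.008).
With 95% confidence, each one-unit increase in weekly hours worked is associated with a change of between -0.032 and -0.008 points (1–10) in job satisfaction score.

(-0.032, -0.008)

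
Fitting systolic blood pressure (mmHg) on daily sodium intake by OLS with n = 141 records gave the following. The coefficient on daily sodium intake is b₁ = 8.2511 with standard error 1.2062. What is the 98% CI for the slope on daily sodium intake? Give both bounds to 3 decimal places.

df = n − 2 = 141 − 2 = 139.
t* = t_{0.01, 139} = 2.353474.
Margin = t* × SE = 2.353474 × 1.2062 = 2.83876.
CI: 8.2511 ± 2.83876 → (5.412, 11.090).
With 98% confidence, each one-unit increase in daily sodium intake is associated with a change of between 5.412 and 11.090 mmHg in systolic blood pressure.

(5.412, 11.090)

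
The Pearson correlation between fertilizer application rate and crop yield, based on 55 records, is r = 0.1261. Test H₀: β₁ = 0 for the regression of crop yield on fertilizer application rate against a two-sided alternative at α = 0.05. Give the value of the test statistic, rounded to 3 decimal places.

t = 0.925

t = r·√(n − 2)/√(1 − r²) = 0.1261·√53/√0.984099 = 0.925.
df = n − 2 = 53.
Two-sided p ≈ 0.3589, which is ≥ 0.05, so fail to reject H₀.
The data do not give significant evidence of a linear association between fertilizer application rate and crop yield.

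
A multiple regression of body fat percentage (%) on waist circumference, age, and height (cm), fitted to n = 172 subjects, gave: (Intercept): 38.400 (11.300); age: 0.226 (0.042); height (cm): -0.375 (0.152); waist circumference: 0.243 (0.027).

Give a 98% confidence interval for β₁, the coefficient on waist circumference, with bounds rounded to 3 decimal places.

(0.180, 0.306)

Read off: b = 0.243, SE = 0.027 for waist circumference.
df = n − k − 1 = 172 − 3 − 1 = 168.
t* = t_{0.01, 168} = 2.348749.
Margin = t* × SE = 2.348749 × 0.027 = 0.06342.
CI: 0.243 ± 0.06342 → (0.180, 0.306).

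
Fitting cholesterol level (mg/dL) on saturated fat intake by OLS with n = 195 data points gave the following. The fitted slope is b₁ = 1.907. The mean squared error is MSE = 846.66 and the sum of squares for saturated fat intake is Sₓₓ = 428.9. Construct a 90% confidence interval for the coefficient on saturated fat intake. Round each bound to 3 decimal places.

(-0.415, 4.229)

SE(b₁) = √(MSE/Sₓₓ) = √(846.66/428.9) = 1.405.
df = n − 2 = 193.
t* = t_{0.05, 193} = 1.652787.
Margin = t* × SE = 1.652787 × 1.405 = 2.32217.
CI: 1.907 ± 2.32217 → (-0.415, 4.229).
With 90% confidence, each one-unit increase in saturated fat intake is associated with a change of between -0.415 and 4.229 mg/dL in cholesterol level.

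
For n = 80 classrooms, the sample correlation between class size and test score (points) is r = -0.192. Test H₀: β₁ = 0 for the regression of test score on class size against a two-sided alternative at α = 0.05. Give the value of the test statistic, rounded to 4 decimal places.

t = r·√(n − 2)/√(1 − r²) = -0.192·√78/√0.963136 = -1.7278.
df = n − 2 = 78.
Two-sided p ≈ 0.0880, which is ≥ 0.05, so fail to reject H₀.
The data do not give significant evidence of a linear association between class size and test score.

t = -1.7278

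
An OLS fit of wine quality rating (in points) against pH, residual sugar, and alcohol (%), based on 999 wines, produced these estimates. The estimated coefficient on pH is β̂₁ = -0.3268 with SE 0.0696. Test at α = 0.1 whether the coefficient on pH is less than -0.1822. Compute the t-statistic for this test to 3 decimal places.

t = -2.078

H₀: β₁ = -0.1822 vs H₁: β₁ < -0.1822.
t = (β̂₁ − β₁⁰)/SE = (-0.3268 − (-0.1822)) / 0.0696 = -2.078.
df = n − k − 1 = 999 − 3 − 1 = 995.
One-sided p ≈ 0.0190, which is < 0.1, so reject H₀.
There is evidence that the true slope on pH is below -0.1822 points per unit, holding the other predictors fixed.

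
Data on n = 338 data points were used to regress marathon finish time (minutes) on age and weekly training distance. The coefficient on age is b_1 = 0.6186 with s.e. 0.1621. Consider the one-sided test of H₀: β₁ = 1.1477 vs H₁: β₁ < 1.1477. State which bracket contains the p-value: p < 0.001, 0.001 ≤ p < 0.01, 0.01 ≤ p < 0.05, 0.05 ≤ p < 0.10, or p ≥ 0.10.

t = (0.6186 − 1.1477) / 0.1621 = -3.264.
df = n − k − 1 = 338 − 2 − 1 = 335.
One-sided p = P(T_{335} < t) ≈ 0.0006.
So p < 0.001.

p < 0.001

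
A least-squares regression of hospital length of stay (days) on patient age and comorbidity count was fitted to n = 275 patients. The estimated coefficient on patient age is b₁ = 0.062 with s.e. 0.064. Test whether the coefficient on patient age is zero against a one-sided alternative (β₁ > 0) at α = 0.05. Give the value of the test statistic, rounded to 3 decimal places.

t = 0.969

H₀: β₁ = 0 vs H₁: β₁ > 0.
t = (b₁ − β₁⁰)/SE = 0.062 / 0.064 = 0.969.
df = n − k − 1 = 275 − 2 − 1 = 272.
One-sided p ≈ 0.1668, which is ≥ 0.05, so fail to reject H₀.
The data do not give significant evidence that the true slope on patient age is positive, holding the other predictors fixed.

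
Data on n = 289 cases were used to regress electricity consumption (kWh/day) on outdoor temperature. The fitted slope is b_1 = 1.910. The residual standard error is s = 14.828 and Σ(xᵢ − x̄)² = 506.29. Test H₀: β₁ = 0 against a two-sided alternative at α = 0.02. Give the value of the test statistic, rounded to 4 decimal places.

SE(b_1) = s/√Sₓₓ = 14.828/√506.29 = 0.658996.
t = 1.910 / 0.658996 = 2.8983.
df = n − 2 = 287.
Two-sided p ≈ 0.0040, which is < 0.02, so reject H₀.
There is evidence that outdoor temperature is associated with electricity consumption.

t = 2.8983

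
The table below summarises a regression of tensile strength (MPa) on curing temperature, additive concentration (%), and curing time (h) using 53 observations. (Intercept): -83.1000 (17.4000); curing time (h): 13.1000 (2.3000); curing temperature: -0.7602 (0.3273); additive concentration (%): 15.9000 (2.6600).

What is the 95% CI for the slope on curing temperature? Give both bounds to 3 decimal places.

Read off: b = -0.7602, SE = 0.3273 for curing temperature.
df = n − k − 1 = 53 − 3 − 1 = 49.
t* = t_{0.025, 49} = 2.009575.
Margin = t* × SE = 2.009575 × 0.3273 = 0.65773.
CI: -0.7602 ± 0.65773 → (-1.418, -0.102).

(-1.418, -0.102)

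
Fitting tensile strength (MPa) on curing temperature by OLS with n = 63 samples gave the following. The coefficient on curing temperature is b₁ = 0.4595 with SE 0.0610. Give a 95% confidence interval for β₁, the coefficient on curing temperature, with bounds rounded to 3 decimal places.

(0.338, 0.581)

df = n − 2 = 63 − 2 = 61.
t* = t_{0.025, 61} = 1.999624.
Margin = t* × SE = 1.999624 × 0.0610 = 0.12198.
CI: 0.4595 ± 0.12198 → (0.338, 0.581).
With 95% confidence, each one-unit increase in curing temperature is associated with a change of between 0.338 and 0.581 MPa in tensile strength.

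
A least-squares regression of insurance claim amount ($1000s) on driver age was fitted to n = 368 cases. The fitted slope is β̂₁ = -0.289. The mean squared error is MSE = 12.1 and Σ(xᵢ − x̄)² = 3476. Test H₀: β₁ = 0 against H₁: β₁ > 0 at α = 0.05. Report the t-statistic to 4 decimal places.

t = -4.8983

SE(β̂₁) = √(MSE/Sₓₓ) = √(12.1/3476) = 0.0590001.
t = -0.289 / 0.0590001 = -4.8983.
df = n − 2 = 366.
One-sided p ≈ 1.0000, which is ≥ 0.05, so fail to reject H₀.
The data do not give significant evidence that the true slope on driver age is positive.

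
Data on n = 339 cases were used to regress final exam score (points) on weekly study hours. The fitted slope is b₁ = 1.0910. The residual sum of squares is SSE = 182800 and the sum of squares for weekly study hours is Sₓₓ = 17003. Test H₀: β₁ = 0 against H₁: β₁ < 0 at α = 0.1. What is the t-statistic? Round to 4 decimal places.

MSE = SSE/(n − 2) = 182800/337 = 542.433.
SE(b₁) = √(MSE/Sₓₓ) = √(542.433/17003) = 0.178612.
t = 1.0910 / 0.178612 = 6.1082.
df = n − 2 = 337.
One-sided p ≈ 1.0000, which is ≥ 0.1, so fail to reject H₀.
The data do not give significant evidence that the true slope on weekly study hours is negative.

t = 6.1082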